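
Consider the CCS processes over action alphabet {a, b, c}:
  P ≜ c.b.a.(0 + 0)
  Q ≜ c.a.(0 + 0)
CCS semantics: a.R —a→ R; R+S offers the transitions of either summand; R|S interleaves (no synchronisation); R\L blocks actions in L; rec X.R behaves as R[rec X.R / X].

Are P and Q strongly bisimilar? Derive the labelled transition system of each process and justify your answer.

Reachable graph of P (4 states):
  p0 = c.b.a.(0 + 0) has moves =c=> p1
  p1 = b.a.(0 + 0) has moves =b=> p2
  p2 = a.(0 + 0) has moves =a=> p3
  p3 = 0 + 0 has moves ·
Reachable graph of Q (3 states):
  q0 = c.a.(0 + 0) has moves =c=> q1
  q1 = a.(0 + 0) has moves =a=> q2
  q2 = 0 + 0 has moves ·
Bisimilarity quotient blocks:
  B0 = {p0}
  B1 = {p1}
  B2 = {p2, q1}
  B3 = {p3, q2}
  B4 = {q0}
p0 ∈ B0, q0 ∈ B4 → different blocks

not bisimilar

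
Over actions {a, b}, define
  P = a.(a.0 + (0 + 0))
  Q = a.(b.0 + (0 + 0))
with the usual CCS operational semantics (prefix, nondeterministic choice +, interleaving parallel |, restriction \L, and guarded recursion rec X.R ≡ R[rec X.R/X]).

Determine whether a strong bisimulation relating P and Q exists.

not bisimilar

LTS(P): 3 reachable states
  s0 = a.(a.0 + (0 + 0)) → --a--▸ s1
  s1 = a.0 + (0 + 0) → --a--▸ s2
  s2 = 0 → ∅
LTS(Q): 3 reachable states
  t0 = a.(b.0 + (0 + 0)) → --a--▸ t1
  t1 = b.0 + (0 + 0) → --b--▸ t2
  t2 = 0 → ∅
Coarsest stable partition (strong bisimilarity classes):
  B0 = {s0}
  B1 = {s1}
  B2 = {s2, t2}
  B3 = {t0}
  B4 = {t1}
s0 ∈ B0, t0 ∈ B3 → different blocks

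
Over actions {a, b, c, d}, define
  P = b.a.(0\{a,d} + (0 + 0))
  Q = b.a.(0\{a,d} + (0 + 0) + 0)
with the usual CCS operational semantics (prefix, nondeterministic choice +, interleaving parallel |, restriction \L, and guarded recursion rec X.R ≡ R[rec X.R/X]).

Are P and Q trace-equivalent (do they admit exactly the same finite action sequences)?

traces(P) = traces(Q)

LTS(P): 3 reachable states
  m0 = b.a.(0\{a,d} + (0 + 0)) ⊢ -b-> m1
  m1 = a.(0\{a,d} + (0 + 0)) ⊢ -a-> m2
  m2 = 0\{a,d} + (0 + 0) ⊢ stopped
LTS(Q): 3 reachable states
  n0 = b.a.(0\{a,d} + (0 + 0) + 0) ⊢ -b-> n1
  n1 = a.(0\{a,d} + (0 + 0) + 0) ⊢ -a-> n2
  n2 = 0\{a,d} + (0 + 0) + 0 ⊢ stopped
Bisimilarity quotient blocks:
  B0 = {m0, n0}
  B1 = {m1, n1}
  B2 = {m2, n2}
m0 ∈ B0, n0 ∈ B0 → same block
Bisimilar ⇒ trace-equivalent.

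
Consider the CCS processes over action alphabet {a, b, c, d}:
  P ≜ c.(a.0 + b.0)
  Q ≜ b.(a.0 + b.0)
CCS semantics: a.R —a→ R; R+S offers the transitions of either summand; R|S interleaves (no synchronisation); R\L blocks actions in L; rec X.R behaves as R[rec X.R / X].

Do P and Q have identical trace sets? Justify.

trace-distinct — witness ⟨c⟩

LTS(P): 3 reachable states
  m0 = c.(a.0 + b.0) ⊢ —c→ m1
  m1 = a.0 + b.0 ⊢ —a→ m2, —b→ m2
  m2 = 0 ⊢ ·
LTS(Q): 3 reachable states
  n0 = b.(a.0 + b.0) ⊢ —b→ n1
  n1 = a.0 + b.0 ⊢ —a→ n2, —b→ n2
  n2 = 0 ⊢ ·
Run σ = ⟨c⟩ on P: start {m0}
  after c @ step 1: {m1}
  — P admits the full trace.
Run σ = ⟨c⟩ on Q: start {n0}
  after c @ step 1: ∅ (Q stuck)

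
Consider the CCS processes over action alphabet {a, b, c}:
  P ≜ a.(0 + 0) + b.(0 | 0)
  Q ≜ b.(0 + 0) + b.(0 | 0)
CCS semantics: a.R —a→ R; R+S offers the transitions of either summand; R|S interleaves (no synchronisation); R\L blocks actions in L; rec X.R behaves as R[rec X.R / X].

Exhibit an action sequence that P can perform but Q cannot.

a

Reachable graph of P (3 states):
  u0 = a.(0 + 0) + b.(0 | 0) → ··a··> u1, ··b··> u2
  u1 = 0 + 0 → ·
  u2 = 0 | 0 → ·
Reachable graph of Q (3 states):
  v0 = b.(0 + 0) + b.(0 | 0) → ··b··> v1, ··b··> v2
  v1 = 0 + 0 → ·
  v2 = 0 | 0 → ·
Run σ = ⟨a⟩ on P: start {u0}
  [1] a ⇒ {u1}
  ✓ P
Run σ = ⟨a⟩ on Q: start {v0}
  [1] a ⇒ no successor for Q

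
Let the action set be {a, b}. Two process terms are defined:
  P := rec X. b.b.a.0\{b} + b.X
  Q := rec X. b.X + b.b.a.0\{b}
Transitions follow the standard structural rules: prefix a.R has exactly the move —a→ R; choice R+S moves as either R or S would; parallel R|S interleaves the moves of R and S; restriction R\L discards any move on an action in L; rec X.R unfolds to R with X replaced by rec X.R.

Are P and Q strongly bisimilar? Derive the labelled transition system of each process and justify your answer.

Reachable graph of P (4 states):
  m0 = rec X. b.b.a.0\{b} + b.X has moves --b--▸ m0, --b--▸ m1
  m1 = b.a.0\{b} has moves --b--▸ m2
  m2 = a.0\{b} has moves --a--▸ m3
  m3 = 0\{b} has moves ·
Reachable graph of Q (4 states):
  n0 = rec X. b.X + b.b.a.0\{b} has moves --b--▸ n0, --b--▸ n1
  n1 = b.a.0\{b} has moves --b--▸ n2
  n2 = a.0\{b} has moves --a--▸ n3
  n3 = 0\{b} has moves ·
Partition-refinement fixed point:
  B0 = {m0, n0}
  B1 = {m1, n1}
  B2 = {m2, n2}
  B3 = {m3, n3}
m0 ∈ B0, n0 ∈ B0 → same block

P ~ Q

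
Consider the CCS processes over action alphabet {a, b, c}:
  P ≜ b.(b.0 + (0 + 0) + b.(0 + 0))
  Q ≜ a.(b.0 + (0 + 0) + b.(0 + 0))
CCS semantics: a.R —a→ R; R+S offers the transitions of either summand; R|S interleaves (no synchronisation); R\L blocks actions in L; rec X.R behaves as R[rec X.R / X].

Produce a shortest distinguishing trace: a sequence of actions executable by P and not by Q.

b

Reachable graph of P (4 states):
  u0 = b.(b.0 + (0 + 0) + b.(0 + 0)) ⊢ --b--▸ u1
  u1 = b.0 + (0 + 0) + b.(0 + 0) ⊢ --b--▸ u2, --b--▸ u3
  u2 = 0 ⊢ stopped
  u3 = 0 + 0 ⊢ stopped
Reachable graph of Q (4 states):
  v0 = a.(b.0 + (0 + 0) + b.(0 + 0)) ⊢ --a--▸ v1
  v1 = b.0 + (0 + 0) + b.(0 + 0) ⊢ --b--▸ v2, --b--▸ v3
  v2 = 0 ⊢ stopped
  v3 = 0 + 0 ⊢ stopped
Trace ⟨b⟩ through P, begin at {u0}:
  after b @ step 1: {u1}
  P completes σ.
Trace ⟨b⟩ through Q, begin at {v0}:
  after b @ step 1: ∅ (Q stuck)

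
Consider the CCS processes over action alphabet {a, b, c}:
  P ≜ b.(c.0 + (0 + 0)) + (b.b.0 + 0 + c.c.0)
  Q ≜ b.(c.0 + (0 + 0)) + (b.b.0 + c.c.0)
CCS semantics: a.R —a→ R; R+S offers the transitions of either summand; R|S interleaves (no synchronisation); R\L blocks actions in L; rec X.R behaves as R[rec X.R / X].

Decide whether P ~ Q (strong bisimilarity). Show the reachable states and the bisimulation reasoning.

P's transition system — 5 states:
  u0 = b.(c.0 + (0 + 0)) + (b.b.0 + 0 + c.c.0) → --b--▸ u1, --b--▸ u2, --c--▸ u3
  u1 = b.0 → --b--▸ u4
  u2 = c.0 + (0 + 0) → --c--▸ u4
  u3 = c.0 → --c--▸ u4
  u4 = 0 → stopped
Q's transition system — 5 states:
  v0 = b.(c.0 + (0 + 0)) + (b.b.0 + c.c.0) → --b--▸ v1, --b--▸ v2, --c--▸ v3
  v1 = b.0 → --b--▸ v4
  v2 = c.0 + (0 + 0) → --c--▸ v4
  v3 = c.0 → --c--▸ v4
  v4 = 0 → stopped
Coarsest stable partition (strong bisimilarity classes):
  B0 = {u0, v0}
  B1 = {u2, u3, v2, v3}
  B2 = {u4, v4}
  B3 = {u1, v1}
u0 ∈ B0, v0 ∈ B0 → same block

bisimilar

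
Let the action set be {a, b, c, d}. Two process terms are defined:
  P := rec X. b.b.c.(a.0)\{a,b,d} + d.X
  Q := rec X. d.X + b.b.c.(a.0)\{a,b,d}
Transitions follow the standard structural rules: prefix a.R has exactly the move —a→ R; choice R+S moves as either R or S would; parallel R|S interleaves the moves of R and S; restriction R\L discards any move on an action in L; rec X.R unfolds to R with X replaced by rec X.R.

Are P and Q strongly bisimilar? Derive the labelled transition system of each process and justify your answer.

P ~ Q

Reachable graph of P (4 states):
  p0 = rec X. b.b.c.(a.0)\{a,b,d} + d.X | --b--▸ p1, --d--▸ p0
  p1 = b.c.(a.0)\{a,b,d} | --b--▸ p2
  p2 = c.(a.0)\{a,b,d} | --c--▸ p3
  p3 = (a.0)\{a,b,d} | ·
Reachable graph of Q (4 states):
  q0 = rec X. d.X + b.b.c.(a.0)\{a,b,d} | --b--▸ q1, --d--▸ q0
  q1 = b.c.(a.0)\{a,b,d} | --b--▸ q2
  q2 = c.(a.0)\{a,b,d} | --c--▸ q3
  q3 = (a.0)\{a,b,d} | ·
Bisimilarity quotient blocks:
  B0 = {p0, q0}
  B1 = {p1, q1}
  B2 = {p2, q2}
  B3 = {p3, q3}
p0 ∈ B0, q0 ∈ B0 → same block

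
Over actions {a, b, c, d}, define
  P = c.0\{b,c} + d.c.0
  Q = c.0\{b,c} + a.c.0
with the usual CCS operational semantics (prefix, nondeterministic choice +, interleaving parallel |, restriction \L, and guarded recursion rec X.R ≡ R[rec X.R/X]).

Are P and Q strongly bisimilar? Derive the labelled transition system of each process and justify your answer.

P's transition system — 4 states:
  p0 = c.0\{b,c} + d.c.0 has moves -c-> p1, -d-> p2
  p1 = 0\{b,c} has moves ·
  p2 = c.0 has moves -c-> p3
  p3 = 0 has moves ·
Q's transition system — 4 states:
  q0 = c.0\{b,c} + a.c.0 has moves -a-> q1, -c-> q2
  q1 = c.0 has moves -c-> q3
  q2 = 0\{b,c} has moves ·
  q3 = 0 has moves ·
Coarsest stable partition (strong bisimilarity classes):
  B0 = {p0}
  B1 = {p2, q1}
  B2 = {p1, p3, q2, q3}
  B3 = {q0}
p0 ∈ B0, q0 ∈ B3 → different blocks

P ≁ Q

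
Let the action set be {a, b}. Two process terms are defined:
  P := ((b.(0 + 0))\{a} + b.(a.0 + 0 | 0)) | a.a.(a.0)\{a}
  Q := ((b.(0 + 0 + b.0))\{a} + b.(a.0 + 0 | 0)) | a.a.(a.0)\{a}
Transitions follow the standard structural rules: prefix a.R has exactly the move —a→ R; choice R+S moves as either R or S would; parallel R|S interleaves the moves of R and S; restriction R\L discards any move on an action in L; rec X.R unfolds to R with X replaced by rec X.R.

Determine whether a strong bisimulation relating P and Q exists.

LTS(P): 12 reachable states
  m0 = ((b.(0 + 0))\{a} + b.(a.0 + 0 | 0)) | a.a.(a.0)\{a} has moves --a--▸ m1, --b--▸ m2, --b--▸ m3
  m1 = ((b.(0 + 0))\{a} + b.(a.0 + 0 | 0)) | a.(a.0)\{a} has moves --a--▸ m4, --b--▸ m5, --b--▸ m6
  m2 = (0 + 0)\{a} | a.a.(a.0)\{a} has moves --a--▸ m5
  m3 = (a.0 + 0 | 0) | a.a.(a.0)\{a} has moves --a--▸ m6, --a--▸ m7
  m4 = ((b.(0 + 0))\{a} + b.(a.0 + 0 | 0)) | (a.0)\{a} has moves --b--▸ m8, --b--▸ m9
  m5 = (0 + 0)\{a} | a.(a.0)\{a} has moves --a--▸ m8
  m6 = (a.0 + 0 | 0) | a.(a.0)\{a} has moves --a--▸ m10, --a--▸ m9
  m7 = 0 | a.a.(a.0)\{a} has moves --a--▸ m10
  m8 = (0 + 0)\{a} | (a.0)\{a} has moves ∅
  m9 = (a.0 + 0 | 0) | (a.0)\{a} has moves --a--▸ m11
  m10 = 0 | a.(a.0)\{a} has moves --a--▸ m11
  m11 = 0 | (a.0)\{a} has moves ∅
LTS(Q): 15 reachable states
  n0 = ((b.(0 + 0 + b.0))\{a} + b.(a.0 + 0 | 0)) | a.a.(a.0)\{a} has moves --a--▸ n1, --b--▸ n2, --b--▸ n3
  n1 = ((b.(0 + 0 + b.0))\{a} + b.(a.0 + 0 | 0)) | a.(a.0)\{a} has moves --a--▸ n4, --b--▸ n5, --b--▸ n6
  n2 = (0 + 0 + b.0)\{a} | a.a.(a.0)\{a} has moves --a--▸ n5, --b--▸ n7
  n3 = (a.0 + 0 | 0) | a.a.(a.0)\{a} has moves --a--▸ n6, --a--▸ n8
  n4 = ((b.(0 + 0 + b.0))\{a} + b.(a.0 + 0 | 0)) | (a.0)\{a} has moves --b--▸ n10, --b--▸ n9
  n5 = (0 + 0 + b.0)\{a} | a.(a.0)\{a} has moves --a--▸ n9, --b--▸ n11
  n6 = (a.0 + 0 | 0) | a.(a.0)\{a} has moves --a--▸ n10, --a--▸ n12
  n7 = 0\{a} | a.a.(a.0)\{a} has moves --a--▸ n11
  n8 = 0 | a.a.(a.0)\{a} has moves --a--▸ n12
  n9 = (0 + 0 + b.0)\{a} | (a.0)\{a} has moves --b--▸ n13
  n10 = (a.0 + 0 | 0) | (a.0)\{a} has moves --a--▸ n14
  n11 = 0\{a} | a.(a.0)\{a} has moves --a--▸ n13
  n12 = 0 | a.(a.0)\{a} has moves --a--▸ n14
  n13 = 0\{a} | (a.0)\{a} has moves ∅
  n14 = 0 | (a.0)\{a} has moves ∅
Bisimilarity quotient blocks:
  B0 = {m0}
  B1 = {m2, m6, m7, n6, n7, n8}
  B2 = {m10, m5, m9, n10, n11, n12}
  B3 = {m11, m8, n13, n14}
  B4 = {m3, n3}
  B5 = {m1}
  B6 = {m4}
  B7 = {n0}
  B8 = {n1}
  B9 = {n4}
  B10 = {n9}
  B11 = {n5}
  B12 = {n2}
m0 ∈ B0, n0 ∈ B7 → different blocks

not bisimilar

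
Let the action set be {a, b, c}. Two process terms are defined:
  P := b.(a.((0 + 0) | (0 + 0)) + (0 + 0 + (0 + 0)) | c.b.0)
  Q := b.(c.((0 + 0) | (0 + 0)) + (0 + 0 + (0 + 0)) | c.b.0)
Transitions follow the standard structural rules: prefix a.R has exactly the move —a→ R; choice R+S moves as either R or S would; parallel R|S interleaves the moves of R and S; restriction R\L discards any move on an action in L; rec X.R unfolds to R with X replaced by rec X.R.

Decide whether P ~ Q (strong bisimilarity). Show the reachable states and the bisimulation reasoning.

P's transition system — 5 states:
  u0 = b.(a.((0 + 0) | (0 + 0)) + (0 + 0 + (0 + 0)) | c.b.0) has moves =b=> u1
  u1 = a.((0 + 0) | (0 + 0)) + (0 + 0 + (0 + 0)) | c.b.0 has moves =a=> u2, =c=> u3
  u2 = (0 + 0) | (0 + 0) has moves (no moves)
  u3 = (0 + 0 + (0 + 0)) | b.0 has moves =b=> u4
  u4 = (0 + 0 + (0 + 0)) | 0 has moves (no moves)
Q's transition system — 5 states:
  v0 = b.(c.((0 + 0) | (0 + 0)) + (0 + 0 + (0 + 0)) | c.b.0) has moves =b=> v1
  v1 = c.((0 + 0) | (0 + 0)) + (0 + 0 + (0 + 0)) | c.b.0 has moves =c=> v2, =c=> v3
  v2 = (0 + 0 + (0 + 0)) | b.0 has moves =b=> v4
  v3 = (0 + 0) | (0 + 0) has moves (no moves)
  v4 = (0 + 0 + (0 + 0)) | 0 has moves (no moves)
Bisimilarity quotient blocks:
  B0 = {u0}
  B1 = {u1}
  B2 = {u2, u4, v3, v4}
  B3 = {u3, v2}
  B4 = {v0}
  B5 = {v1}
u0 ∈ B0, v0 ∈ B4 → different blocks

not bisimilar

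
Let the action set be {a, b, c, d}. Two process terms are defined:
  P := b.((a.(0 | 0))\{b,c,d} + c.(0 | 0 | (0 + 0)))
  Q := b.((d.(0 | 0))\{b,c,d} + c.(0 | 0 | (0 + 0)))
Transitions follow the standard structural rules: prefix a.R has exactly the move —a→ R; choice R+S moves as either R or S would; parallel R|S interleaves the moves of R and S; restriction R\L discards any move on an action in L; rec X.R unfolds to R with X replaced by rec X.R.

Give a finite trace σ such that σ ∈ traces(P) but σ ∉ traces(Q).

Reachable graph of P (4 states):
  s0 = b.((a.(0 | 0))\{b,c,d} + c.(0 | 0 | (0 + 0))) has moves ··b··> s1
  s1 = (a.(0 | 0))\{b,c,d} + c.(0 | 0 | (0 + 0)) has moves ··a··> s2, ··c··> s3
  s2 = (0 | 0)\{b,c,d} has moves ∅
  s3 = 0 | 0 | (0 + 0) has moves ∅
Reachable graph of Q (3 states):
  t0 = b.((d.(0 | 0))\{b,c,d} + c.(0 | 0 | (0 + 0))) has moves ··b··> t1
  t1 = (d.(0 | 0))\{b,c,d} + c.(0 | 0 | (0 + 0)) has moves ··c··> t2
  t2 = 0 | 0 | (0 + 0) has moves ∅
Run σ = ⟨ba⟩ on P: start {s0}
  after b @ step 1: {s1}
  after a @ step 2: {s2}
  ✓ P
Run σ = ⟨ba⟩ on Q: start {t0}
  after b @ step 1: {t1}
  after a @ step 2: ∅ (Q stuck)

ba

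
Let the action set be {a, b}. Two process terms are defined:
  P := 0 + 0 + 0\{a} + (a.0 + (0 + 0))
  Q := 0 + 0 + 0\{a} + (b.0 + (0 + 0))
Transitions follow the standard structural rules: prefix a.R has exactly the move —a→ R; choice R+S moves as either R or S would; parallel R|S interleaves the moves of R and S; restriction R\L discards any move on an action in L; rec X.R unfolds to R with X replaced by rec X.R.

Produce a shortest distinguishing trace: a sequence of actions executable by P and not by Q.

Reachable graph of P (2 states):
  s0 = 0 + 0 + 0\{a} + (a.0 + (0 + 0)) ⊢ --a--▸ s1
  s1 = 0 ⊢ (no moves)
Reachable graph of Q (2 states):
  t0 = 0 + 0 + 0\{a} + (b.0 + (0 + 0)) ⊢ --b--▸ t1
  t1 = 0 ⊢ (no moves)
Executing a from P (initial set {s0}):
  after a @ step 1: {s1}
  P completes σ.
Executing a from Q (initial set {t0}):
  after a @ step 1: ∅ (Q stuck)

a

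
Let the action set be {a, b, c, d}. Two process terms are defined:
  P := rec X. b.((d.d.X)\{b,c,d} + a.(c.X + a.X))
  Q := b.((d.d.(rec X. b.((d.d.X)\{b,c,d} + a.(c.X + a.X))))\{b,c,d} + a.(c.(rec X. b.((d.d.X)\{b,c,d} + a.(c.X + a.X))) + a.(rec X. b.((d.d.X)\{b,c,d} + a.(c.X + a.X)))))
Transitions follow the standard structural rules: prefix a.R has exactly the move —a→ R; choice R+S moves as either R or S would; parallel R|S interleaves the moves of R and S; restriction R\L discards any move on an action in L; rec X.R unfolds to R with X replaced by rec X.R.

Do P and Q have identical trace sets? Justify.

P's transition system — 3 states:
  m0 = rec X. b.((d.d.X)\{b,c,d} + a.(c.X + a.X)) | --b--▸ m1
  m1 = (d.d.(rec X. b.((d.d.X)\{b,c,d} + a.(c.X + a.X))))\{b,c,d} + a.(c.(rec X. b.((d.d.X)\{b,c,d} + a.(c.X + a.X))) + a.(rec X. b.((d.d.X)\{b,c,d} + a.(c.X + a.X)))) | --a--▸ m2
  m2 = c.(rec X. b.((d.d.X)\{b,c,d} + a.(c.X + a.X))) + a.(rec X. b.((d.d.X)\{b,c,d} + a.(c.X + a.X))) | --a--▸ m0, --c--▸ m0
Q's transition system — 4 states:
  n0 = b.((d.d.(rec X. b.((d.d.X)\{b,c,d} + a.(c.X + a.X))))\{b,c,d} + a.(c.(rec X. b.((d.d.X)\{b,c,d} + a.(c.X + a.X))) + a.(rec X. b.((d.d.X)\{b,c,d} + a.(c.X + a.X))))) | --b--▸ n1
  n1 = (d.d.(rec X. b.((d.d.X)\{b,c,d} + a.(c.X + a.X))))\{b,c,d} + a.(c.(rec X. b.((d.d.X)\{b,c,d} + a.(c.X + a.X))) + a.(rec X. b.((d.d.X)\{b,c,d} + a.(c.X + a.X)))) | --a--▸ n2
  n2 = c.(rec X. b.((d.d.X)\{b,c,d} + a.(c.X + a.X))) + a.(rec X. b.((d.d.X)\{b,c,d} + a.(c.X + a.X))) | --a--▸ n3, --c--▸ n3
  n3 = rec X. b.((d.d.X)\{b,c,d} + a.(c.X + a.X)) | --b--▸ n1
Coarsest stable partition (strong bisimilarity classes):
  B0 = {m0, n0, n3}
  B1 = {m1, n1}
  B2 = {m2, n2}
m0 ∈ B0, n0 ∈ B0 → same block
Bisimilar ⇒ trace-equivalent.

traces(P) = traces(Q)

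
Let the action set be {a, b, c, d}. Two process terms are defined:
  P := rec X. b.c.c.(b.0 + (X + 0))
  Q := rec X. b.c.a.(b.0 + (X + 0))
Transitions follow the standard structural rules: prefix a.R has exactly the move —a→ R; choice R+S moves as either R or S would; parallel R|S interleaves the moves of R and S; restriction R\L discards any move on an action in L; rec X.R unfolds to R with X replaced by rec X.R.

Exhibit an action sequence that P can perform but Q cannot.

bcc

P's transition system — 5 states:
  m0 = rec X. b.c.c.(b.0 + (X + 0)) | -b-> m1
  m1 = c.c.(b.0 + ((rec X. b.c.c.(b.0 + (X + 0))) + 0)) | -c-> m2
  m2 = c.(b.0 + ((rec X. b.c.c.(b.0 + (X + 0))) + 0)) | -c-> m3
  m3 = b.0 + ((rec X. b.c.c.(b.0 + (X + 0))) + 0) | -b-> m1, -b-> m4
  m4 = 0 | stopped
Q's transition system — 5 states:
  n0 = rec X. b.c.a.(b.0 + (X + 0)) | -b-> n1
  n1 = c.a.(b.0 + ((rec X. b.c.a.(b.0 + (X + 0))) + 0)) | -c-> n2
  n2 = a.(b.0 + ((rec X. b.c.a.(b.0 + (X + 0))) + 0)) | -a-> n3
  n3 = b.0 + ((rec X. b.c.a.(b.0 + (X + 0))) + 0) | -b-> n1, -b-> n4
  n4 = 0 | stopped
Run σ = ⟨bcc⟩ on P: start {m0}
  after b @ step 1: {m1}
  after c @ step 2: {m2}
  after c @ step 3: {m3}
  P completes σ.
Run σ = ⟨bcc⟩ on Q: start {n0}
  after b @ step 1: {n1}
  after c @ step 2: {n2}
  after c @ step 3: ∅  — Q cannot continue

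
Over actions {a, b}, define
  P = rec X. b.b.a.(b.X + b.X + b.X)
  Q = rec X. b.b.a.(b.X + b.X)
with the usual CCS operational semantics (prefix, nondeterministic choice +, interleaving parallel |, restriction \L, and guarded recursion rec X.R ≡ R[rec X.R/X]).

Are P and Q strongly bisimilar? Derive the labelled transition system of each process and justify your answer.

YES

P's transition system — 4 states:
  s0 = rec X. b.b.a.(b.X + b.X + b.X) → ··b··> s1
  s1 = b.a.(b.(rec X. b.b.a.(b.X + b.X + b.X)) + b.(rec X. b.b.a.(b.X + b.X + b.X)) + b.(rec X. b.b.a.(b.X + b.X + b.X))) → ··b··> s2
  s2 = a.(b.(rec X. b.b.a.(b.X + b.X + b.X)) + b.(rec X. b.b.a.(b.X + b.X + b.X)) + b.(rec X. b.b.a.(b.X + b.X + b.X))) → ··a··> s3
  s3 = b.(rec X. b.b.a.(b.X + b.X + b.X)) + b.(rec X. b.b.a.(b.X + b.X + b.X)) + b.(rec X. b.b.a.(b.X + b.X + b.X)) → ··b··> s0
Q's transition system — 4 states:
  t0 = rec X. b.b.a.(b.X + b.X) → ··b··> t1
  t1 = b.a.(b.(rec X. b.b.a.(b.X + b.X)) + b.(rec X. b.b.a.(b.X + b.X))) → ··b··> t2
  t2 = a.(b.(rec X. b.b.a.(b.X + b.X)) + b.(rec X. b.b.a.(b.X + b.X))) → ··a··> t3
  t3 = b.(rec X. b.b.a.(b.X + b.X)) + b.(rec X. b.b.a.(b.X + b.X)) → ··b··> t0
Partition-refinement fixed point:
  B0 = {s0, t0}
  B1 = {s1, t1}
  B2 = {s2, t2}
  B3 = {s3, t3}
s0 ∈ B0, t0 ∈ B0 → same block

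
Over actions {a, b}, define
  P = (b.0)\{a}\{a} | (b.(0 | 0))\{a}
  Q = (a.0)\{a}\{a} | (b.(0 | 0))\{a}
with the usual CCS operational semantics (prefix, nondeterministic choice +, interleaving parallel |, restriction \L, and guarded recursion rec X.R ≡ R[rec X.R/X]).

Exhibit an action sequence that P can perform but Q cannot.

P's transition system — 4 states:
  m0 = (b.0)\{a}\{a} | (b.(0 | 0))\{a} has moves =b=> m1, =b=> m2
  m1 = (b.0)\{a}\{a} | (0 | 0)\{a} has moves =b=> m3
  m2 = 0\{a}\{a} | (b.(0 | 0))\{a} has moves =b=> m3
  m3 = 0\{a}\{a} | (0 | 0)\{a} has moves deadlocked
Q's transition system — 2 states:
  n0 = (a.0)\{a}\{a} | (b.(0 | 0))\{a} has moves =b=> n1
  n1 = (a.0)\{a}\{a} | (0 | 0)\{a} has moves deadlocked
Run σ = ⟨bb⟩ on P: start {m0}
  [1] b ⇒ {m1, m2}
  [2] b ⇒ {m3}
  — P admits the full trace.
Run σ = ⟨bb⟩ on Q: start {n0}
  [1] b ⇒ {n1}
  [2] b ⇒ no successor for Q

bb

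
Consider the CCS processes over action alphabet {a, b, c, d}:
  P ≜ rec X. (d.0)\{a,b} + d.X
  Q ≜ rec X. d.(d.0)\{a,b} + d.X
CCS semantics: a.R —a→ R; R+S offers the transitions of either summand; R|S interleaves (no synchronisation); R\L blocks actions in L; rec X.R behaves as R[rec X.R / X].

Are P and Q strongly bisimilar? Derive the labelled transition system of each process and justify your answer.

Reachable graph of P (2 states):
  m0 = rec X. (d.0)\{a,b} + d.X has moves -d-> m0, -d-> m1
  m1 = 0\{a,b} has moves (no moves)
Reachable graph of Q (3 states):
  n0 = rec X. d.(d.0)\{a,b} + d.X has moves -d-> n0, -d-> n1
  n1 = (d.0)\{a,b} has moves -d-> n2
  n2 = 0\{a,b} has moves (no moves)
Partition-refinement fixed point:
  B0 = {m0}
  B1 = {m1, n2}
  B2 = {n0}
  B3 = {n1}
m0 ∈ B0, n0 ∈ B2 → different blocks

NO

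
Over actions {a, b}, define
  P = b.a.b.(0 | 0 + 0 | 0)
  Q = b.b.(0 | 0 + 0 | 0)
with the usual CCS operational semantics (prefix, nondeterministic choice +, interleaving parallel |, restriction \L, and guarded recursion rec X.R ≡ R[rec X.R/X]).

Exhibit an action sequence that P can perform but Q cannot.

ba

P's transition system — 4 states:
  p0 = b.a.b.(0 | 0 + 0 | 0) has moves =b=> p1
  p1 = a.b.(0 | 0 + 0 | 0) has moves =a=> p2
  p2 = b.(0 | 0 + 0 | 0) has moves =b=> p3
  p3 = 0 | 0 + 0 | 0 has moves deadlocked
Q's transition system — 3 states:
  q0 = b.b.(0 | 0 + 0 | 0) has moves =b=> q1
  q1 = b.(0 | 0 + 0 | 0) has moves =b=> q2
  q2 = 0 | 0 + 0 | 0 has moves deadlocked
Trace ⟨ba⟩ through P, begin at {p0}:
  step 1 (b): {p1}
  step 2 (a): {p2}
  — P admits the full trace.
Trace ⟨ba⟩ through Q, begin at {q0}:
  step 1 (b): {q1}
  step 2 (a): no successor for Q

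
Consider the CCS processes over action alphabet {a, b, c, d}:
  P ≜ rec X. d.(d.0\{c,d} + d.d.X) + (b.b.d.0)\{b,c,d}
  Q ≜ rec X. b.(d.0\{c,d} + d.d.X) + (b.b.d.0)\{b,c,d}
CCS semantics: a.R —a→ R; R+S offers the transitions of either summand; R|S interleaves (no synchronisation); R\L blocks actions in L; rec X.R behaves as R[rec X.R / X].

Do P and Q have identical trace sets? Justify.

traces(P) ≠ traces(Q) — witness ⟨d⟩

P's transition system — 4 states:
  p0 = rec X. d.(d.0\{c,d} + d.d.X) + (b.b.d.0)\{b,c,d} has moves —d→ p1
  p1 = d.0\{c,d} + d.d.(rec X. d.(d.0\{c,d} + d.d.X) + (b.b.d.0)\{b,c,d}) has moves —d→ p2, —d→ p3
  p2 = 0\{c,d} has moves ·
  p3 = d.(rec X. d.(d.0\{c,d} + d.d.X) + (b.b.d.0)\{b,c,d}) has moves —d→ p0
Q's transition system — 4 states:
  q0 = rec X. b.(d.0\{c,d} + d.d.X) + (b.b.d.0)\{b,c,d} has moves —b→ q1
  q1 = d.0\{c,d} + d.d.(rec X. b.(d.0\{c,d} + d.d.X) + (b.b.d.0)\{b,c,d}) has moves —d→ q2, —d→ q3
  q2 = 0\{c,d} has moves ·
  q3 = d.(rec X. b.(d.0\{c,d} + d.d.X) + (b.b.d.0)\{b,c,d}) has moves —d→ q0
Trace ⟨d⟩ through P, begin at {p0}:
  [1] d ⇒ {p1}
  — P admits the full trace.
Trace ⟨d⟩ through Q, begin at {q0}:
  [1] d ⇒ ∅ (Q stuck)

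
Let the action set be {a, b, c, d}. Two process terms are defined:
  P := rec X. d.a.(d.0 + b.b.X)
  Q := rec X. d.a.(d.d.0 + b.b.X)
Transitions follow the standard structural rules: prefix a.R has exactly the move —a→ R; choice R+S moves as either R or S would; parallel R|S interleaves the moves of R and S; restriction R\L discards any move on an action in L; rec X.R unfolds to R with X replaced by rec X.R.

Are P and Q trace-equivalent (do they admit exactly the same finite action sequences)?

LTS(P): 5 reachable states
  s0 = rec X. d.a.(d.0 + b.b.X) | -d-> s1
  s1 = a.(d.0 + b.b.(rec X. d.a.(d.0 + b.b.X))) | -a-> s2
  s2 = d.0 + b.b.(rec X. d.a.(d.0 + b.b.X)) | -b-> s3, -d-> s4
  s3 = b.(rec X. d.a.(d.0 + b.b.X)) | -b-> s0
  s4 = 0 | deadlocked
LTS(Q): 6 reachable states
  t0 = rec X. d.a.(d.d.0 + b.b.X) | -d-> t1
  t1 = a.(d.d.0 + b.b.(rec X. d.a.(d.d.0 + b.b.X))) | -a-> t2
  t2 = d.d.0 + b.b.(rec X. d.a.(d.d.0 + b.b.X)) | -b-> t3, -d-> t4
  t3 = b.(rec X. d.a.(d.d.0 + b.b.X)) | -b-> t0
  t4 = d.0 | -d-> t5
  t5 = 0 | deadlocked
Executing dadd from Q (initial set {t0}):
  step 1 (d): {t1}
  step 2 (a): {t2}
  step 3 (d): {t4}
  step 4 (d): {t5}
  Q completes σ.
Executing dadd from P (initial set {s0}):
  step 1 (d): {s1}
  step 2 (a): {s2}
  step 3 (d): {s4}
  step 4 (d): no successor for P

traces(P) ≠ traces(Q) — witness ⟨dadd⟩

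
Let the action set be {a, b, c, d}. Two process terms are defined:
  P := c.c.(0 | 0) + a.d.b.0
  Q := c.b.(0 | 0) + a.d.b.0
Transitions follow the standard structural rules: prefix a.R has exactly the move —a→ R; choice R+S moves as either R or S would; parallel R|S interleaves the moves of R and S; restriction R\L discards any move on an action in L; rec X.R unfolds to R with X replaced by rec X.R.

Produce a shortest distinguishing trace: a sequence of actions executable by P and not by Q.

LTS(P): 6 reachable states
  s0 = c.c.(0 | 0) + a.d.b.0 has moves -a-> s1, -c-> s2
  s1 = d.b.0 has moves -d-> s3
  s2 = c.(0 | 0) has moves -c-> s4
  s3 = b.0 has moves -b-> s5
  s4 = 0 | 0 has moves (no moves)
  s5 = 0 has moves (no moves)
LTS(Q): 6 reachable states
  t0 = c.b.(0 | 0) + a.d.b.0 has moves -a-> t1, -c-> t2
  t1 = d.b.0 has moves -d-> t3
  t2 = b.(0 | 0) has moves -b-> t4
  t3 = b.0 has moves -b-> t5
  t4 = 0 | 0 has moves (no moves)
  t5 = 0 has moves (no moves)
Run σ = ⟨cc⟩ on P: start {s0}
  [1] c ⇒ {s2}
  [2] c ⇒ {s4}
  P completes σ.
Run σ = ⟨cc⟩ on Q: start {t0}
  [1] c ⇒ {t2}
  [2] c ⇒ ∅ (Q stuck)

cc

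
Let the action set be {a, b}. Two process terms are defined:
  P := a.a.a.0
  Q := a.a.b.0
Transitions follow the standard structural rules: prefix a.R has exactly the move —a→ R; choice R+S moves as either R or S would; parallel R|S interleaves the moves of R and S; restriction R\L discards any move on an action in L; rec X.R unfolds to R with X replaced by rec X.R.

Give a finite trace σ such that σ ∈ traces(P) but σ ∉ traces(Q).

Reachable graph of P (4 states):
  m0 = a.a.a.0 → -a-> m1
  m1 = a.a.0 → -a-> m2
  m2 = a.0 → -a-> m3
  m3 = 0 → (no moves)
Reachable graph of Q (4 states):
  n0 = a.a.b.0 → -a-> n1
  n1 = a.b.0 → -a-> n2
  n2 = b.0 → -b-> n3
  n3 = 0 → (no moves)
Trace ⟨aaa⟩ through P, begin at {m0}:
  after a @ step 1: {m1}
  after a @ step 2: {m2}
  after a @ step 3: {m3}
  P completes σ.
Trace ⟨aaa⟩ through Q, begin at {n0}:
  after a @ step 1: {n1}
  after a @ step 2: {n2}
  after a @ step 3: ∅ (Q stuck)

aaa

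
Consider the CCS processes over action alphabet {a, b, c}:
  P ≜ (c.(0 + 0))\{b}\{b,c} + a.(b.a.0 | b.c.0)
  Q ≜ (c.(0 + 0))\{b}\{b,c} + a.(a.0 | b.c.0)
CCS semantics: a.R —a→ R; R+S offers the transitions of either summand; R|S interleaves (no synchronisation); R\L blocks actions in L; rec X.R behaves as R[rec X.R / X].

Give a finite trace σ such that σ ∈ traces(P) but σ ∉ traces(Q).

P's transition system — 10 states:
  s0 = (c.(0 + 0))\{b}\{b,c} + a.(b.a.0 | b.c.0) has moves --a--▸ s1
  s1 = b.a.0 | b.c.0 has moves --b--▸ s2, --b--▸ s3
  s2 = a.0 | b.c.0 has moves --a--▸ s4, --b--▸ s5
  s3 = b.a.0 | c.0 has moves --b--▸ s5, --c--▸ s6
  s4 = 0 | b.c.0 has moves --b--▸ s7
  s5 = a.0 | c.0 has moves --a--▸ s7, --c--▸ s8
  s6 = b.a.0 | 0 has moves --b--▸ s8
  s7 = 0 | c.0 has moves --c--▸ s9
  s8 = a.0 | 0 has moves --a--▸ s9
  s9 = 0 | 0 has moves ·
Q's transition system — 7 states:
  t0 = (c.(0 + 0))\{b}\{b,c} + a.(a.0 | b.c.0) has moves --a--▸ t1
  t1 = a.0 | b.c.0 has moves --a--▸ t2, --b--▸ t3
  t2 = 0 | b.c.0 has moves --b--▸ t4
  t3 = a.0 | c.0 has moves --a--▸ t4, --c--▸ t5
  t4 = 0 | c.0 has moves --c--▸ t6
  t5 = a.0 | 0 has moves --a--▸ t6
  t6 = 0 | 0 has moves ·
Trace ⟨abb⟩ through P, begin at {s0}:
  after a @ step 1: {s1}
  after b @ step 2: {s2, s3}
  after b @ step 3: {s5}
  P completes σ.
Trace ⟨abb⟩ through Q, begin at {t0}:
  after a @ step 1: {t1}
  after b @ step 2: {t3}
  after b @ step 3: ∅ (Q stuck)

abb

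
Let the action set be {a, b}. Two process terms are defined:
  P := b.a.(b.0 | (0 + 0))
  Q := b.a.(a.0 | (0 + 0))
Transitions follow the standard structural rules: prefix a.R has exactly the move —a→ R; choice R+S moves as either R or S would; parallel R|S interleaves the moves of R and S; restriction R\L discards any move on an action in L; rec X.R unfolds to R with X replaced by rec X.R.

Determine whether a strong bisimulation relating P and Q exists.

Reachable graph of P (4 states):
  m0 = b.a.(b.0 | (0 + 0)) :: —b→ m1
  m1 = a.(b.0 | (0 + 0)) :: —a→ m2
  m2 = b.0 | (0 + 0) :: —b→ m3
  m3 = 0 | (0 + 0) :: stopped
Reachable graph of Q (4 states):
  n0 = b.a.(a.0 | (0 + 0)) :: —b→ n1
  n1 = a.(a.0 | (0 + 0)) :: —a→ n2
  n2 = a.0 | (0 + 0) :: —a→ n3
  n3 = 0 | (0 + 0) :: stopped
Coarsest stable partition (strong bisimilarity classes):
  B0 = {m0}
  B1 = {m1}
  B2 = {m2}
  B3 = {m3, n3}
  B4 = {n0}
  B5 = {n1}
  B6 = {n2}
m0 ∈ B0, n0 ∈ B4 → different blocks

not bisimilar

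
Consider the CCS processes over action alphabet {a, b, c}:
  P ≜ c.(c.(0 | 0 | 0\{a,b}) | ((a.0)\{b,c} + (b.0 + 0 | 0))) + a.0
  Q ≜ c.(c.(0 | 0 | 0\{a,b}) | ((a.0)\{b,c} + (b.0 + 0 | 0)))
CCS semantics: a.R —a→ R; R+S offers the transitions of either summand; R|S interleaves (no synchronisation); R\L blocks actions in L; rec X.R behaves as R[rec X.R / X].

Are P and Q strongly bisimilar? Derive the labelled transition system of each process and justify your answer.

LTS(P): 8 reachable states
  u0 = c.(c.(0 | 0 | 0\{a,b}) | ((a.0)\{b,c} + (b.0 + 0 | 0))) + a.0 ⊢ —a→ u1, —c→ u2
  u1 = 0 ⊢ ·
  u2 = c.(0 | 0 | 0\{a,b}) | ((a.0)\{b,c} + (b.0 + 0 | 0)) ⊢ —a→ u3, —b→ u4, —c→ u5
  u3 = c.(0 | 0 | 0\{a,b}) | 0\{b,c} ⊢ —c→ u6
  u4 = c.(0 | 0 | 0\{a,b}) | 0 ⊢ —c→ u7
  u5 = 0 | 0 | 0\{a,b} | ((a.0)\{b,c} + (b.0 + 0 | 0)) ⊢ —a→ u6, —b→ u7
  u6 = 0 | 0 | 0\{a,b} | 0\{b,c} ⊢ ·
  u7 = 0 | 0 | 0\{a,b} | 0 ⊢ ·
LTS(Q): 7 reachable states
  v0 = c.(c.(0 | 0 | 0\{a,b}) | ((a.0)\{b,c} + (b.0 + 0 | 0))) ⊢ —c→ v1
  v1 = c.(0 | 0 | 0\{a,b}) | ((a.0)\{b,c} + (b.0 + 0 | 0)) ⊢ —a→ v2, —b→ v3, —c→ v4
  v2 = c.(0 | 0 | 0\{a,b}) | 0\{b,c} ⊢ —c→ v5
  v3 = c.(0 | 0 | 0\{a,b}) | 0 ⊢ —c→ v6
  v4 = 0 | 0 | 0\{a,b} | ((a.0)\{b,c} + (b.0 + 0 | 0)) ⊢ —a→ v5, —b→ v6
  v5 = 0 | 0 | 0\{a,b} | 0\{b,c} ⊢ ·
  v6 = 0 | 0 | 0\{a,b} | 0 ⊢ ·
Partition-refinement fixed point:
  B0 = {u0}
  B1 = {u2, v1}
  B2 = {u5, v4}
  B3 = {u1, u6, u7, v5, v6}
  B4 = {u3, u4, v2, v3}
  B5 = {v0}
u0 ∈ B0, v0 ∈ B5 → different blocks

not bisimilar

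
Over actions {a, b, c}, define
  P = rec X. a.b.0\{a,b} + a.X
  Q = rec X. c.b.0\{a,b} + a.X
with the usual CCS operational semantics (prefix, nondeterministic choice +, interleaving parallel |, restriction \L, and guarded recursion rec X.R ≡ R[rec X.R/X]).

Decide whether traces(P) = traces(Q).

P's transition system — 3 states:
  p0 = rec X. a.b.0\{a,b} + a.X | =a=> p0, =a=> p1
  p1 = b.0\{a,b} | =b=> p2
  p2 = 0\{a,b} | deadlocked
Q's transition system — 3 states:
  q0 = rec X. c.b.0\{a,b} + a.X | =a=> q0, =c=> q1
  q1 = b.0\{a,b} | =b=> q2
  q2 = 0\{a,b} | deadlocked
Trace ⟨ab⟩ through P, begin at {p0}:
  after a @ step 1: {p0, p1}
  after b @ step 2: {p2}
  ✓ P
Trace ⟨ab⟩ through Q, begin at {q0}:
  after a @ step 1: {q0}
  after b @ step 2: ∅ (Q stuck)

NO — witness ⟨ab⟩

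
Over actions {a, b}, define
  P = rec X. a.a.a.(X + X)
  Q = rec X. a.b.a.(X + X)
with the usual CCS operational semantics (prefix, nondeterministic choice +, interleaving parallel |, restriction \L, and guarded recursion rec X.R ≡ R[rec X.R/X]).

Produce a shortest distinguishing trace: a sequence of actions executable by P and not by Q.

aa

Reachable graph of P (4 states):
  u0 = rec X. a.a.a.(X + X) :: --a--▸ u1
  u1 = a.a.((rec X. a.a.a.(X + X)) + (rec X. a.a.a.(X + X))) :: --a--▸ u2
  u2 = a.((rec X. a.a.a.(X + X)) + (rec X. a.a.a.(X + X))) :: --a--▸ u3
  u3 = (rec X. a.a.a.(X + X)) + (rec X. a.a.a.(X + X)) :: --a--▸ u1
Reachable graph of Q (4 states):
  v0 = rec X. a.b.a.(X + X) :: --a--▸ v1
  v1 = b.a.((rec X. a.b.a.(X + X)) + (rec X. a.b.a.(X + X))) :: --b--▸ v2
  v2 = a.((rec X. a.b.a.(X + X)) + (rec X. a.b.a.(X + X))) :: --a--▸ v3
  v3 = (rec X. a.b.a.(X + X)) + (rec X. a.b.a.(X + X)) :: --a--▸ v1
Trace ⟨aa⟩ through P, begin at {u0}:
  [1] a ⇒ {u1}
  [2] a ⇒ {u2}
  ✓ P
Trace ⟨aa⟩ through Q, begin at {v0}:
  [1] a ⇒ {v1}
  [2] a ⇒ ∅ (Q stuck)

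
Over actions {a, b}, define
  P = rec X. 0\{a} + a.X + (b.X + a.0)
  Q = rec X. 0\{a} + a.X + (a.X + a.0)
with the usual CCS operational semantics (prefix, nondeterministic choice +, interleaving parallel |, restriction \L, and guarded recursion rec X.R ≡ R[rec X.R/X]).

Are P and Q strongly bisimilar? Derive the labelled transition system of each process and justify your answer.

not bisimilar

Reachable graph of P (2 states):
  s0 = rec X. 0\{a} + a.X + (b.X + a.0) :: -a-> s0, -a-> s1, -b-> s0
  s1 = 0 :: stopped
Reachable graph of Q (2 states):
  t0 = rec X. 0\{a} + a.X + (a.X + a.0) :: -a-> t0, -a-> t1
  t1 = 0 :: stopped
Bisimilarity quotient blocks:
  B0 = {s0}
  B1 = {s1, t1}
  B2 = {t0}
s0 ∈ B0, t0 ∈ B2 → different blocks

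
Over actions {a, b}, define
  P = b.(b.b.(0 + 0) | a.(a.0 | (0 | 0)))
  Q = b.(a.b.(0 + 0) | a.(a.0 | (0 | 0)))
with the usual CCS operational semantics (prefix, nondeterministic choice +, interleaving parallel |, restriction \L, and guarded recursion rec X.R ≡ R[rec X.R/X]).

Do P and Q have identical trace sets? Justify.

Reachable graph of P (10 states):
  p0 = b.(b.b.(0 + 0) | a.(a.0 | (0 | 0))) ⊢ -b-> p1
  p1 = b.b.(0 + 0) | a.(a.0 | (0 | 0)) ⊢ -a-> p2, -b-> p3
  p2 = b.b.(0 + 0) | (a.0 | (0 | 0)) ⊢ -a-> p4, -b-> p5
  p3 = b.(0 + 0) | a.(a.0 | (0 | 0)) ⊢ -a-> p5, -b-> p6
  p4 = b.b.(0 + 0) | (0 | (0 | 0)) ⊢ -b-> p7
  p5 = b.(0 + 0) | (a.0 | (0 | 0)) ⊢ -a-> p7, -b-> p8
  p6 = (0 + 0) | a.(a.0 | (0 | 0)) ⊢ -a-> p8
  p7 = b.(0 + 0) | (0 | (0 | 0)) ⊢ -b-> p9
  p8 = (0 + 0) | (a.0 | (0 | 0)) ⊢ -a-> p9
  p9 = (0 + 0) | (0 | (0 | 0)) ⊢ ·
Reachable graph of Q (10 states):
  q0 = b.(a.b.(0 + 0) | a.(a.0 | (0 | 0))) ⊢ -b-> q1
  q1 = a.b.(0 + 0) | a.(a.0 | (0 | 0)) ⊢ -a-> q2, -a-> q3
  q2 = a.b.(0 + 0) | (a.0 | (0 | 0)) ⊢ -a-> q4, -a-> q5
  q3 = b.(0 + 0) | a.(a.0 | (0 | 0)) ⊢ -a-> q5, -b-> q6
  q4 = a.b.(0 + 0) | (0 | (0 | 0)) ⊢ -a-> q7
  q5 = b.(0 + 0) | (a.0 | (0 | 0)) ⊢ -a-> q7, -b-> q8
  q6 = (0 + 0) | a.(a.0 | (0 | 0)) ⊢ -a-> q8
  q7 = b.(0 + 0) | (0 | (0 | 0)) ⊢ -b-> q9
  q8 = (0 + 0) | (a.0 | (0 | 0)) ⊢ -a-> q9
  q9 = (0 + 0) | (0 | (0 | 0)) ⊢ ·
Run σ = ⟨bb⟩ on P: start {p0}
  after b @ step 1: {p1}
  after b @ step 2: {p3}
  P completes σ.
Run σ = ⟨bb⟩ on Q: start {q0}
  after b @ step 1: {q1}
  after b @ step 2: ∅ (Q stuck)

NO — witness ⟨bb⟩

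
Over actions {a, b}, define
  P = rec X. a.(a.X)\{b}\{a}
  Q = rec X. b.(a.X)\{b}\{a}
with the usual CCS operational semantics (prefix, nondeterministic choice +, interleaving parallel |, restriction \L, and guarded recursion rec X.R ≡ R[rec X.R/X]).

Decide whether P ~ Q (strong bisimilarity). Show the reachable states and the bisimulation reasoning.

P's transition system — 2 states:
  p0 = rec X. a.(a.X)\{b}\{a} has moves ··a··> p1
  p1 = (a.(rec X. a.(a.X)\{b}\{a}))\{b}\{a} has moves ·
Q's transition system — 2 states:
  q0 = rec X. b.(a.X)\{b}\{a} has moves ··b··> q1
  q1 = (a.(rec X. b.(a.X)\{b}\{a}))\{b}\{a} has moves ·
Bisimilarity quotient blocks:
  B0 = {p0}
  B1 = {p1, q1}
  B2 = {q0}
p0 ∈ B0, q0 ∈ B2 → different blocks

P ≁ Q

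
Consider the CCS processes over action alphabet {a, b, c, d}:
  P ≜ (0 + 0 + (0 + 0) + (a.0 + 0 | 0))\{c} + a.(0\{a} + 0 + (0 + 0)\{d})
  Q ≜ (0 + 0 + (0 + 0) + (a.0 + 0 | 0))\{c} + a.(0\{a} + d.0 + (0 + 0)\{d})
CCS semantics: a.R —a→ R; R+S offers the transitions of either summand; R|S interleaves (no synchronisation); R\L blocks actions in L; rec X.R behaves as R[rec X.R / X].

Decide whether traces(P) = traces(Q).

NO — witness ⟨ad⟩

Reachable graph of P (3 states):
  m0 = (0 + 0 + (0 + 0) + (a.0 + 0 | 0))\{c} + a.(0\{a} + 0 + (0 + 0)\{d}) → -a-> m1, -a-> m2
  m1 = 0\{a} + 0 + (0 + 0)\{d} → deadlocked
  m2 = 0\{c} → deadlocked
Reachable graph of Q (4 states):
  n0 = (0 + 0 + (0 + 0) + (a.0 + 0 | 0))\{c} + a.(0\{a} + d.0 + (0 + 0)\{d}) → -a-> n1, -a-> n2
  n1 = 0\{a} + d.0 + (0 + 0)\{d} → -d-> n3
  n2 = 0\{c} → deadlocked
  n3 = 0 → deadlocked
Executing ad from Q (initial set {n0}):
  [1] a ⇒ {n1, n2}
  [2] d ⇒ {n3}
  Q completes σ.
Executing ad from P (initial set {m0}):
  [1] a ⇒ {m1, m2}
  [2] d ⇒ ∅ (P stuck)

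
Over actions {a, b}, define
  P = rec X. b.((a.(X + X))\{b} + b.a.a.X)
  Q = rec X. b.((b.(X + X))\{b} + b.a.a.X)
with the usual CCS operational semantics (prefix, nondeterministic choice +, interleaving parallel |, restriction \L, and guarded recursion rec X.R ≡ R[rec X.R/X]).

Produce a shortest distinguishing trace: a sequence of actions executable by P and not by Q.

LTS(P): 5 reachable states
  m0 = rec X. b.((a.(X + X))\{b} + b.a.a.X) ⊢ —b→ m1
  m1 = (a.((rec X. b.((a.(X + X))\{b} + b.a.a.X)) + (rec X. b.((a.(X + X))\{b} + b.a.a.X))))\{b} + b.a.a.(rec X. b.((a.(X + X))\{b} + b.a.a.X)) ⊢ —a→ m2, —b→ m3
  m2 = ((rec X. b.((a.(X + X))\{b} + b.a.a.X)) + (rec X. b.((a.(X + X))\{b} + b.a.a.X)))\{b} ⊢ ∅
  m3 = a.a.(rec X. b.((a.(X + X))\{b} + b.a.a.X)) ⊢ —a→ m4
  m4 = a.(rec X. b.((a.(X + X))\{b} + b.a.a.X)) ⊢ —a→ m0
LTS(Q): 4 reachable states
  n0 = rec X. b.((b.(X + X))\{b} + b.a.a.X) ⊢ —b→ n1
  n1 = (b.((rec X. b.((b.(X + X))\{b} + b.a.a.X)) + (rec X. b.((b.(X + X))\{b} + b.a.a.X))))\{b} + b.a.a.(rec X. b.((b.(X + X))\{b} + b.a.a.X)) ⊢ —b→ n2
  n2 = a.a.(rec X. b.((b.(X + X))\{b} + b.a.a.X)) ⊢ —a→ n3
  n3 = a.(rec X. b.((b.(X + X))\{b} + b.a.a.X)) ⊢ —a→ n0
Trace ⟨ba⟩ through P, begin at {m0}:
  after b @ step 1: {m1}
  after a @ step 2: {m2}
  P completes σ.
Trace ⟨ba⟩ through Q, begin at {n0}:
  after b @ step 1: {n1}
  after a @ step 2: ∅  — Q cannot continue

ba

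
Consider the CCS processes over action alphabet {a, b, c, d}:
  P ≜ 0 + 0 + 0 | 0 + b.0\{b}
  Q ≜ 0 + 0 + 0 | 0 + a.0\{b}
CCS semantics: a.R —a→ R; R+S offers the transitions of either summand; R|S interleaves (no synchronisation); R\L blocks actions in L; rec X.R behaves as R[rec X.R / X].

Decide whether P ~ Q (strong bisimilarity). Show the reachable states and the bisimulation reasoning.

P ≁ Q

Reachable graph of P (2 states):
  u0 = 0 + 0 + 0 | 0 + b.0\{b} has moves --b--▸ u1
  u1 = 0\{b} has moves (no moves)
Reachable graph of Q (2 states):
  v0 = 0 + 0 + 0 | 0 + a.0\{b} has moves --a--▸ v1
  v1 = 0\{b} has moves (no moves)
Partition-refinement fixed point:
  B0 = {u0}
  B1 = {u1, v1}
  B2 = {v0}
u0 ∈ B0, v0 ∈ B2 → different blocks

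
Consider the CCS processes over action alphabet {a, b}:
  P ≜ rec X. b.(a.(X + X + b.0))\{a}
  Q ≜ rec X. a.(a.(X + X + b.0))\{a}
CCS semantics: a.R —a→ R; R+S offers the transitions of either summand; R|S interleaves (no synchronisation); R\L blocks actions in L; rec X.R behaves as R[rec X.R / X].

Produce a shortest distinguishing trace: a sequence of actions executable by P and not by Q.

LTS(P): 2 reachable states
  u0 = rec X. b.(a.(X + X + b.0))\{a} has moves —b→ u1
  u1 = (a.((rec X. b.(a.(X + X + b.0))\{a}) + (rec X. b.(a.(X + X + b.0))\{a}) + b.0))\{a} has moves ·
LTS(Q): 2 reachable states
  v0 = rec X. a.(a.(X + X + b.0))\{a} has moves —a→ v1
  v1 = (a.((rec X. a.(a.(X + X + b.0))\{a}) + (rec X. a.(a.(X + X + b.0))\{a}) + b.0))\{a} has moves ·
Executing b from P (initial set {u0}):
  step 1 (b): {u1}
  — P admits the full trace.
Executing b from Q (initial set {v0}):
  step 1 (b): ∅  — Q cannot continue

b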